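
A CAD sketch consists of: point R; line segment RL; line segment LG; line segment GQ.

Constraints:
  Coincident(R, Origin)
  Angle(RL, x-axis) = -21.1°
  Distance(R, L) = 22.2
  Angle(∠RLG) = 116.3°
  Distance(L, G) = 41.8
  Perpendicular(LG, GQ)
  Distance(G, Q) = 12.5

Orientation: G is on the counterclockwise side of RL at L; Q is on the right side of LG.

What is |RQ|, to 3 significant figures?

61.0

∠RLG = 116.3°, so LG runs at -21.1° + (180° − 116.3°) = 42.6° from the x-axis; with |LG| = 41.8, G = L + 41.8·(cos 42.6°, sin 42.6°) = (51.5, 20.3). LG is perpendicular to GQ; with |GQ| = 12.5 on the right of LG, Q = G + 12.5·(0.677, -0.736) = (59.9, 11.1). Then |RQ| = |Q − R| = 61.0.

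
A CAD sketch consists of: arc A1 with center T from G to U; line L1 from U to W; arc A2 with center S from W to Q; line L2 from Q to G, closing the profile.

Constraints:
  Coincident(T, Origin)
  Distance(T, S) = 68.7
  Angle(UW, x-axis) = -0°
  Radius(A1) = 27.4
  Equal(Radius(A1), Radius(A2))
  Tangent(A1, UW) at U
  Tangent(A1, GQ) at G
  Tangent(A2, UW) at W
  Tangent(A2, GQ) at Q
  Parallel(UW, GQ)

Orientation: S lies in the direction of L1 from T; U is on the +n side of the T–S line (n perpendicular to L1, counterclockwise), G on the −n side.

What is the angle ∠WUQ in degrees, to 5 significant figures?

38.578°

Tangency of A1 to both parallel lines with radius 27.4 puts U and G at T ± 27.4·n: U = (0.0000, 27.400), G = (-0.0000, -27.400). Equal radii place W and Q the same way about S: W = S + 27.4·n = (68.700, 27.400), Q = S − 27.4·n = (68.700, -27.400). Then cos ∠WUQ = UW·UQ / (|UW||UQ|), giving 38.578°.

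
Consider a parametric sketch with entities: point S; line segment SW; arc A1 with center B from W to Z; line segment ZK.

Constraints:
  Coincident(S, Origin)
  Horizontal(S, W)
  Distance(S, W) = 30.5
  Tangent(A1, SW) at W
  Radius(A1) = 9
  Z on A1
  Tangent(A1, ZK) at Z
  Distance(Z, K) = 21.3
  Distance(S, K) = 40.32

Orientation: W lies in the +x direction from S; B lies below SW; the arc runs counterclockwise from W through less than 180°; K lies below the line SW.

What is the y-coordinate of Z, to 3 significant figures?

-10.5

Checks: |BZ| = 9.000 ✓; ∠(BZ, ZK) = 90.00° ✓; |ZK| = 21.30 ✓; |SK| = 40.32 ✓.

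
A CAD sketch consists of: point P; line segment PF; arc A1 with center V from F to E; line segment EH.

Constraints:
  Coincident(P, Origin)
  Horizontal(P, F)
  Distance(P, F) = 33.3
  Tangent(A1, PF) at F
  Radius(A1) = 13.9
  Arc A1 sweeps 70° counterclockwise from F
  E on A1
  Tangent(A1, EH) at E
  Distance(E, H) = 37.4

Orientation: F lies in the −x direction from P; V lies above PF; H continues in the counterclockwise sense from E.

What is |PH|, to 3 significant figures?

44.9

P is at the origin; PF is horizontal with |PF| = 33.3 and F on the −x side, so F = (-33.3, 0.00). Since A1 is tangent to PF there, VF ⟂ PF, so V = F + (0, 13.9) = (-33.3, 13.9). On A1, F sits at bearing -90° from V; a 70° counterclockwise sweep puts E at bearing -20°, so E = V + 13.9·(cos -20°, sin -20°) = (-20.2, 9.15). Tangency of A1 to EH means the radius VE is perpendicular to EH, so EH runs along (−sin -20°, cos -20°); with |EH| = 37.4, H = (-7.45, 44.3). Then |PH| = |H − P| = 44.9.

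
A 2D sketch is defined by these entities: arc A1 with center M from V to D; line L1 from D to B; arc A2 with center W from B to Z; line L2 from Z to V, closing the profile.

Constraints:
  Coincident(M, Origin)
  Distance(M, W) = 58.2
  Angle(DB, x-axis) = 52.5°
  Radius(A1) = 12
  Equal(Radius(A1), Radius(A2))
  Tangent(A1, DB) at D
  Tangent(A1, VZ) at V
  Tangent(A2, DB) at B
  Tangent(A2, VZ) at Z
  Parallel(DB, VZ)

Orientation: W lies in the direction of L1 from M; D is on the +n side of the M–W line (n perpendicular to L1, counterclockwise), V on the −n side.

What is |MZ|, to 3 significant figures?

59.4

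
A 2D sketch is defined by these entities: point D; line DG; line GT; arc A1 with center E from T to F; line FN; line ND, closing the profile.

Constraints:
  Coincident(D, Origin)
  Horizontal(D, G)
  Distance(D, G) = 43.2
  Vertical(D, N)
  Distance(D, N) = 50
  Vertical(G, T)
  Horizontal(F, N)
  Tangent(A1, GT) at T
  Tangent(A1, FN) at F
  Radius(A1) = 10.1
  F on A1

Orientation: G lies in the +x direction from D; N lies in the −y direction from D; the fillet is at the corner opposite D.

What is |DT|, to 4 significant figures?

58.81

The virtual corner opposite D is at (43.20, -50.00). Tangency of A1 to GT means the radius ET is perpendicular to GT and the tangent condition forces EF to be normal to FN, with radius 10.1, so the center E sits 10.1 in from both sides at E = (33.10, -39.90). That places the tangent points at T = (43.20, -39.90) on GT and F = (33.10, -50.00) on FN. Then |DT| = |T − D| = 58.81.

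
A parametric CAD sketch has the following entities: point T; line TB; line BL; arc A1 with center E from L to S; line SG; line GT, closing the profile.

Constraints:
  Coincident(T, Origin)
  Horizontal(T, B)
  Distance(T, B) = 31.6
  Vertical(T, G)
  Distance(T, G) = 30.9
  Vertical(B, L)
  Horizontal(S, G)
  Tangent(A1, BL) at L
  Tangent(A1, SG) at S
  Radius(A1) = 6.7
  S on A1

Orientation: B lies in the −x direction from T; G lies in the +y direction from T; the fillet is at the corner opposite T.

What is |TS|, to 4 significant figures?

39.68

The virtual corner opposite T is at (-31.60, 30.90). Since A1 is tangent to BL there, EL ⟂ BL and A1 meets SG tangentially, so ES is at right angles to SG, with radius 6.7, so the center E sits 6.7 in from both sides at E = (-24.90, 24.20). That places the tangent points at L = (-31.60, 24.20) on BL and S = (-24.90, 30.90) on SG. Then |TS| = |S − T| = 39.68.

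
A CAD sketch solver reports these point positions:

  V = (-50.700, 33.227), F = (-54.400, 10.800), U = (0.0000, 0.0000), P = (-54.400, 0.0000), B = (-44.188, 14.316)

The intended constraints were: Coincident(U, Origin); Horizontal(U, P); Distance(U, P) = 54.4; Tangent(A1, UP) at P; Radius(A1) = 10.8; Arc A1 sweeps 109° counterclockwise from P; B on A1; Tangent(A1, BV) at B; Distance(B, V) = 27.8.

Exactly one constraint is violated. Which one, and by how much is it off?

Distance(B, V) = 27.8 — off by 7.80.

U = (0.00, 0.00) ✓; U.y = 0.00, P.y = 0.00 ✓; |UP| = 54.40 ✓; ∠(FP, PU) = 90.00° ✓; |FP| = 10.80 ✓; bearing(F→B) − bearing(F→P) = 109.0° ✓; |FB| = 10.80 ✓; ∠(FB, BV) = 90.00° ✓; |BV| = 20.00 ✗.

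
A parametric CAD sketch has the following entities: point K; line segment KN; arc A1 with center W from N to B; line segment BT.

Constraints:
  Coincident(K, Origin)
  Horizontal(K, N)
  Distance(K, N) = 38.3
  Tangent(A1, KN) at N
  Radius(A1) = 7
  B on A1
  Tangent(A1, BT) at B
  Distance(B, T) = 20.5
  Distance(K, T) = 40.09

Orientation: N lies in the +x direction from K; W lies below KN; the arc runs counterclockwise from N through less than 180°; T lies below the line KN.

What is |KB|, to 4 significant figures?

31.98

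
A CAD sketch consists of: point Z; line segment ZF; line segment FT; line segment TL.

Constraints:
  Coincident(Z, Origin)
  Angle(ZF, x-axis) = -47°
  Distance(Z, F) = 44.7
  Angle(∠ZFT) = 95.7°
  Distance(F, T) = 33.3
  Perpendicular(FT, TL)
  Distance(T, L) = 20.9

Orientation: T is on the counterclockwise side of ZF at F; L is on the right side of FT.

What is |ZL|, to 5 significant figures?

75.490

Z is at the origin; ZF runs at -47.0° with length 44.7, so F = 44.7·(cos -47.0°, sin -47.0°) = (30.485, -32.692). ∠ZFT = 95.7°, so FT runs at -47.0° + (180° − 95.7°) = 37.300° from the x-axis; with |FT| = 33.3, T = F + 33.3·(cos 37.300°, sin 37.300°) = (56.975, -12.512). The perpendicularity gives TL at right angles to FT; with |TL| = 20.9 on the right of FT, L = T + 20.9·(0.60599, -0.79547) = (69.640, -29.137). Then |ZL| = |L − Z| = 75.490.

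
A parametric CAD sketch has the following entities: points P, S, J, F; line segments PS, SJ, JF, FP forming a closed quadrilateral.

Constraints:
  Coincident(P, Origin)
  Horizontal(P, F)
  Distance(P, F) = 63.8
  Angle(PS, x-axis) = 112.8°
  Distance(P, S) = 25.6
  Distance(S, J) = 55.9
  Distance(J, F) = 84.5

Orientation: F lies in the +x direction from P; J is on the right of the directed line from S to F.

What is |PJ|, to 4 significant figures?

35.19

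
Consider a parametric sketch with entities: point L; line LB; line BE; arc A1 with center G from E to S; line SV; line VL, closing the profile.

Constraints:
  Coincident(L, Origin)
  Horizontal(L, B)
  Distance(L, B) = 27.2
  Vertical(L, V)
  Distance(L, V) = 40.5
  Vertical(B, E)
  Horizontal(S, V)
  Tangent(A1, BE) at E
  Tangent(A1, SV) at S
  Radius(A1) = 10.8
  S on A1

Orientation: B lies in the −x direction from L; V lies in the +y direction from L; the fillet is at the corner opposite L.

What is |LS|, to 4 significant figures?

43.69

L is at the origin; LB is horizontal with |LB| = 27.2 and B on the −x side, so B = (-27.20, 0.000). LV is vertical with |LV| = 40.5 and V on the +y side, so V = (0.000, 40.50). The virtual corner opposite L is at (-27.20, 40.50). A1 meets BE tangentially, so GE is at right angles to BE and the tangent condition forces GS to be normal to SV, with radius 10.8, so the center G sits 10.8 in from both sides at G = (-16.40, 29.70). That places the tangent points at E = (-27.20, 29.70) on BE and S = (-16.40, 40.50) on SV. Then |LS| = |S − L| = 43.69.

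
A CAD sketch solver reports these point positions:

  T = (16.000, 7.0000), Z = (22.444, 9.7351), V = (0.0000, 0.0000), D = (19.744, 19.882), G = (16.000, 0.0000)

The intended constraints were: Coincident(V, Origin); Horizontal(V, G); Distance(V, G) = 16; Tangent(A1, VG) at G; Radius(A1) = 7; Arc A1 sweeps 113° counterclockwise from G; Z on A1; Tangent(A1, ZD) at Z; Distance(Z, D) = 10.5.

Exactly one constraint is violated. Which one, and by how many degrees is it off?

Tangent(A1, ZD) at Z — off by 8.10°.

V = (0.00, 0.00) ✓; V.y = 0.00, G.y = 0.00 ✓; |VG| = 16.00 ✓; ∠(TG, GV) = 90.00° ✓; |TG| = 7.000 ✓; bearing(T→Z) − bearing(T→G) = 113.0° ✓; |TZ| = 7.000 ✓; ∠(TZ, ZD) = 98.10° ✗; |ZD| = 10.50 ✓.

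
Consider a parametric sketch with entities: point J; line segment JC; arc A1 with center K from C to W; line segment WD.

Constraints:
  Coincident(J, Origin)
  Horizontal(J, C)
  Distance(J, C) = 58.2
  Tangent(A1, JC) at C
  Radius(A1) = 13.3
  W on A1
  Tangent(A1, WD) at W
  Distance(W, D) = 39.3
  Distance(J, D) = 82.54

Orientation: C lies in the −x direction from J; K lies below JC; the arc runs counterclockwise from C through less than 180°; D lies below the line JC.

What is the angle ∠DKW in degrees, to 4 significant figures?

71.30°

Checks: |JC| = 58.20 ✓; |KW| = 13.30 ✓; ∠(KW, WD) = 90.00° ✓; |WD| = 39.30 ✓; |JD| = 82.54 ✓.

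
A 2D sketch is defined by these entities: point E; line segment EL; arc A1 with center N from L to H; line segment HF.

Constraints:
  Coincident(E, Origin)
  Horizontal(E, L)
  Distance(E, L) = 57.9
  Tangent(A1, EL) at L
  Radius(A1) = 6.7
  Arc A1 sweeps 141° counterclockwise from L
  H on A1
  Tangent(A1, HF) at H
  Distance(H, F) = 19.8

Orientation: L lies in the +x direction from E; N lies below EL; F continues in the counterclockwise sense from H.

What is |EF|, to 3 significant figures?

73.2

E is at the origin; E and L share the same y with |EL| = 57.9 and L on the +x side, so L = (57.9, 0.00). Tangency of A1 to EL means the radius NL is perpendicular to EL, so N = L + (0, -6.7) = (57.9, -6.70). On A1, L sits at bearing 90° from N; a 141° counterclockwise sweep puts H at bearing 231°, so H = N + 6.7·(cos 231°, sin 231°) = (53.7, -11.9). The tangent condition forces NH to be normal to HF, so HF runs along (−sin 231°, cos 231°); with |HF| = 19.8, F = (69.1, -24.4). Then |EF| = |F − E| = 73.2.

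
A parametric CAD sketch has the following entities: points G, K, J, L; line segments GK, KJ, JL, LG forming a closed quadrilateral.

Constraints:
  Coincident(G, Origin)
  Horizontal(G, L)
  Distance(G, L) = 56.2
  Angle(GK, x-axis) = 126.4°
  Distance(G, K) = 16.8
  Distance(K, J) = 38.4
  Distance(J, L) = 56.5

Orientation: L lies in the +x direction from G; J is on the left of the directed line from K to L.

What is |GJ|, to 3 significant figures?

44.2

Checks: |KJ| = 38.40 ✓; |JL| = 56.50 ✓.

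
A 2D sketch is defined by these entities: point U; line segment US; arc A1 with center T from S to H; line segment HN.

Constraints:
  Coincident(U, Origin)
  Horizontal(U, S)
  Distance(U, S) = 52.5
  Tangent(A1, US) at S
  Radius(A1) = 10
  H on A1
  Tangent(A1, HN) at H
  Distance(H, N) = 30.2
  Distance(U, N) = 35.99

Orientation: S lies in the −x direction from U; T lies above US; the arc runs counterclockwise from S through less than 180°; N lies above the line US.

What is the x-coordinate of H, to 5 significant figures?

-45.026

Checks: U.y = 0.00, S.y = 0.00 ✓; |TH| = 10.00 ✓; ∠(TH, HN) = 90.00° ✓; |HN| = 30.20 ✓; |UN| = 35.99 ✓.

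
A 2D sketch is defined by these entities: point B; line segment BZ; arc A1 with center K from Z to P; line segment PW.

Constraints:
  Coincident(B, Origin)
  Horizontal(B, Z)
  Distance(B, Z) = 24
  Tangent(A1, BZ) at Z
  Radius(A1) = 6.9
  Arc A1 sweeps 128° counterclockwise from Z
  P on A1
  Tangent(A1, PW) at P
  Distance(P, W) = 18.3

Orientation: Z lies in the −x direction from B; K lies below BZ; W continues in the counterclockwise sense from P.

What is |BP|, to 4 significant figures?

31.48

The tangent condition forces KZ to be normal to BZ, so K = Z + (0, -6.9) = (-24.00, -6.900). On A1, Z sits at bearing 90° from K; a 128° counterclockwise sweep puts P at bearing 218°, so P = K + 6.9·(cos 218°, sin 218°) = (-29.44, -11.15). Then |BP| = |P − B| = 31.48.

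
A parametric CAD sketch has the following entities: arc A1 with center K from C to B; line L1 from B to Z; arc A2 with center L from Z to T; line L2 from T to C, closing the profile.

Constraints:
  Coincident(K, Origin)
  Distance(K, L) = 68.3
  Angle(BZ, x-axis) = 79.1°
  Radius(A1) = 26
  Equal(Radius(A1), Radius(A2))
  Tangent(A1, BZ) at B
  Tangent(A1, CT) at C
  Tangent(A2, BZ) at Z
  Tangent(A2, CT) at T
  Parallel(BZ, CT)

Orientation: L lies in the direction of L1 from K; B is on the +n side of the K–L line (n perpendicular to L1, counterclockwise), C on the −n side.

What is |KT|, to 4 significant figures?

73.08

Tangency of A1 to both parallel lines with radius 26.0 puts B and C at K ± 26.0·n: B = (-25.53, 4.916), C = (25.53, -4.916). Equal radii place Z and T the same way about L: Z = L + 26.0·n = (-12.62, 71.98), T = L − 26.0·n = (38.45, 62.15). Then |KT| = |T − K| = 73.08.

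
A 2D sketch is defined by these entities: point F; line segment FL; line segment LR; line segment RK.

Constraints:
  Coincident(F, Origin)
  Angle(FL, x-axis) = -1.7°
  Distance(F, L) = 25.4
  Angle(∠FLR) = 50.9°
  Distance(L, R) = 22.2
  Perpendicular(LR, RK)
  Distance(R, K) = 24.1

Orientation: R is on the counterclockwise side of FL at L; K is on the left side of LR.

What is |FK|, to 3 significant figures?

7.58

F is at the origin; FL runs at -1.7° with length 25.4, so L = 25.4·(cos -1.7°, sin -1.7°) = (25.4, -0.754). ∠FLR = 50.9°, so LR runs at -1.7° + (180° − 50.9°) = 127° from the x-axis; with |LR| = 22.2, R = L + 22.2·(cos 127°, sin 127°) = (11.9, 16.9). LR is perpendicular to RK; with |RK| = 24.1 on the left of LR, K = R + 24.1·(-0.794, -0.607) = (-7.24, 2.24). Then |FK| = |K − F| = 7.58.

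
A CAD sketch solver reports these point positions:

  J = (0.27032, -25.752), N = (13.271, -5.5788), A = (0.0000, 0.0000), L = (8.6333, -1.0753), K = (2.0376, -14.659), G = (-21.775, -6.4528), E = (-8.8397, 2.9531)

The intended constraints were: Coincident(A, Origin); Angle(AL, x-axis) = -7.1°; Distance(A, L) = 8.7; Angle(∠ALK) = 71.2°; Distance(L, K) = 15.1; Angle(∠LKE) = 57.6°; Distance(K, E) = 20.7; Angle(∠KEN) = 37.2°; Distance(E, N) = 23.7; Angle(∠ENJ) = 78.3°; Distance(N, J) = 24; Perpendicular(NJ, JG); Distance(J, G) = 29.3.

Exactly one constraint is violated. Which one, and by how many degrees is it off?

Perpendicular(NJ, JG) — off by 8.40°.

A = (0.00, 0.00) ✓; AL at -7.100° ✓; |AL| = 8.700 ✓; ∠ALK = 71.20° ✓; |LK| = 15.10 ✓; ∠LKE = 57.60° ✓; |KE| = 20.70 ✓; ∠KEN = 37.20° ✓; |EN| = 23.70 ✓; ∠ENJ = 78.30° ✓; |NJ| = 24.00 ✓; ∠(NJ, JG) = 98.40° ✗; |JG| = 29.30 ✓.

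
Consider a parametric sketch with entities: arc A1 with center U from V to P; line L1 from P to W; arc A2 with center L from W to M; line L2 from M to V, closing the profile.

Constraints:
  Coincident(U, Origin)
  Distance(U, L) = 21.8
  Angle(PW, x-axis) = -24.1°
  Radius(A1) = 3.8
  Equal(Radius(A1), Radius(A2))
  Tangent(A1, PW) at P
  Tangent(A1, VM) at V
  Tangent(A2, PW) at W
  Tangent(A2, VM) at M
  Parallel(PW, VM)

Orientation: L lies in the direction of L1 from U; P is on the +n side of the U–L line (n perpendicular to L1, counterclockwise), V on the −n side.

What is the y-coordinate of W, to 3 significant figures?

-5.43

The slot axis is L1's direction at -24.1°, so u = (cos -24.1°, sin -24.1°) = (0.913, -0.408) and n = (−sin -24.1°, cos -24.1°) = (0.408, 0.913). U is at the origin and L lies 21.8 along u from U, so L = 21.8·u = (19.9, -8.90). Tangency of A1 to both parallel lines with radius 3.8 puts P and V at U ± 3.8·n: P = (1.55, 3.47), V = (-1.55, -3.47). Equal radii place W and M the same way about L: W = L + 3.8·n = (21.5, -5.43), M = L − 3.8·n = (18.3, -12.4). So W.y = -5.43.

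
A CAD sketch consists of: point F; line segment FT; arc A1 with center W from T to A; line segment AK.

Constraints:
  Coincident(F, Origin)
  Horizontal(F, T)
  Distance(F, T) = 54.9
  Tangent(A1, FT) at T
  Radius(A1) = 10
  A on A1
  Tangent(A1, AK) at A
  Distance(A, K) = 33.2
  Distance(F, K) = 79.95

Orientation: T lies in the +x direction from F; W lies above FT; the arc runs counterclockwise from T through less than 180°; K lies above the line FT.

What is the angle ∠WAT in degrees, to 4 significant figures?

47.68°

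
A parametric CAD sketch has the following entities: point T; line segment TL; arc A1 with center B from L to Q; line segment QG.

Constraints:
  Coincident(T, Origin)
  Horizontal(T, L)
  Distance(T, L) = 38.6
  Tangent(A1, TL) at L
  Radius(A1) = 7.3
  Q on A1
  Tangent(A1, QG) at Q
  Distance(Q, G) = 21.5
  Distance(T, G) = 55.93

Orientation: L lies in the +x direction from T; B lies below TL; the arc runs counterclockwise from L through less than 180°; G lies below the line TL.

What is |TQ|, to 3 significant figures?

35.7

T is at the origin; TL is horizontal with |TL| = 38.6 and L on the +x side, so L = (38.6, 0.00). Tangency of A1 to TL means the radius BL is perpendicular to TL, so B = L + (0, -7.3) = (38.6, -7.30). Since BQ ⟂ QG (tangency), |BG| = √(7.3² + 21.5²) = 22.7 regardless of where Q sits on A1. So G lies on both circle(T, 55.93) and circle(B, 22.7); the below-TL intersection is G = (48.6, -27.7). Q is the foot of the tangent from G: Q = (33.4, -12.5).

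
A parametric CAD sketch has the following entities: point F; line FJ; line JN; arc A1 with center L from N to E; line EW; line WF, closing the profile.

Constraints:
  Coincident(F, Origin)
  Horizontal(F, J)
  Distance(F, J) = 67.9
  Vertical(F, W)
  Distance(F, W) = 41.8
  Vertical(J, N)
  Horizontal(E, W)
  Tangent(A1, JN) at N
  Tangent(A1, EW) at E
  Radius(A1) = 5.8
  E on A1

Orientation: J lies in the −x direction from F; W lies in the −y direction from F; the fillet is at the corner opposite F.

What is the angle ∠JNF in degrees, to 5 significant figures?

62.068°

F is at the origin; F and J share the same y with |FJ| = 67.9 and J on the −x side, so J = (-67.900, 0.0000). FW is vertical with |FW| = 41.8 and W on the −y side, so W = (0.0000, -41.800). The virtual corner opposite F is at (-67.900, -41.800). Tangency of A1 to JN means the radius LN is perpendicular to JN and tangency of A1 to EW means the radius LE is perpendicular to EW, with radius 5.8, so the center L sits 5.8 in from both sides at L = (-62.100, -36.000). That places the tangent points at N = (-67.900, -36.000) on JN and E = (-62.100, -41.800) on EW. Then cos ∠JNF = NJ·NF / (|NJ||NF|), giving 62.068°.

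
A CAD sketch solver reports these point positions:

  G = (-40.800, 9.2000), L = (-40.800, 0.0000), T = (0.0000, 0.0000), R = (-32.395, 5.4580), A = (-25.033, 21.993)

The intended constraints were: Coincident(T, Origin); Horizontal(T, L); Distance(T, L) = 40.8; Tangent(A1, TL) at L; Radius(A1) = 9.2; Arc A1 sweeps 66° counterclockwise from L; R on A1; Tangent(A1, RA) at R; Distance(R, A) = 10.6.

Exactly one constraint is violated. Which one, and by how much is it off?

Distance(R, A) = 10.6 — off by 7.50.

T = (0.00, 0.00) ✓; T.y = 0.00, L.y = 0.00 ✓; |TL| = 40.80 ✓; ∠(GL, LT) = 90.00° ✓; |GL| = 9.200 ✓; bearing(G→R) − bearing(G→L) = 66.00° ✓; |GR| = 9.200 ✓; ∠(GR, RA) = 90.00° ✓; |RA| = 18.10 ✗.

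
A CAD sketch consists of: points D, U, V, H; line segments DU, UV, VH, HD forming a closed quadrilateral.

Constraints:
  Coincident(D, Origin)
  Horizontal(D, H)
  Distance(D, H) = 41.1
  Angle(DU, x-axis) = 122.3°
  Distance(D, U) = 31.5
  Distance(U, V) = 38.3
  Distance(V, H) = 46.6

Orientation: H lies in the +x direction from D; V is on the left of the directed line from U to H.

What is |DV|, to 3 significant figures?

45.0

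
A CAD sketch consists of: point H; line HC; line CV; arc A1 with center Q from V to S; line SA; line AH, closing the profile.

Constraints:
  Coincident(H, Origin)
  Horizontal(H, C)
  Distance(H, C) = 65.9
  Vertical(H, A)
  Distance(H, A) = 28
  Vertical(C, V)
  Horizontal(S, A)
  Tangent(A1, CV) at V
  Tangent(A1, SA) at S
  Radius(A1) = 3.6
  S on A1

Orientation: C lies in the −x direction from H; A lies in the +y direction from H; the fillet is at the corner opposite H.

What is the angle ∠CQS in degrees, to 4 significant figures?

171.6°

H is at the origin; HC is horizontal with |HC| = 65.9 and C on the −x side, so C = (-65.90, 0.000). H and A share the same x with |HA| = 28.0 and A on the +y side, so A = (0.000, 28.00). The virtual corner opposite H is at (-65.90, 28.00). A1 meets CV tangentially, so QV is at right angles to CV and tangency of A1 to SA means the radius QS is perpendicular to SA, with radius 3.6, so the center Q sits 3.6 in from both sides at Q = (-62.30, 24.40). That places the tangent points at V = (-65.90, 24.40) on CV and S = (-62.30, 28.00) on SA. Then cos ∠CQS = QC·QS / (|QC||QS|), giving 171.6°.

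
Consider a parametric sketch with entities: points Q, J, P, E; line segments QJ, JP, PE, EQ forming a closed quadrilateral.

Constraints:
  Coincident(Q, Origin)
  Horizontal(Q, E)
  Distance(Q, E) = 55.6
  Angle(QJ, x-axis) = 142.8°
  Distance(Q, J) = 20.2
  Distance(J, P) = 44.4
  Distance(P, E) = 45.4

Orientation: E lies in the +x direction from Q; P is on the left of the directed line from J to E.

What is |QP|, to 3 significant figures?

39.9

Checks: |JP| = 44.40 ✓; |PE| = 45.40 ✓.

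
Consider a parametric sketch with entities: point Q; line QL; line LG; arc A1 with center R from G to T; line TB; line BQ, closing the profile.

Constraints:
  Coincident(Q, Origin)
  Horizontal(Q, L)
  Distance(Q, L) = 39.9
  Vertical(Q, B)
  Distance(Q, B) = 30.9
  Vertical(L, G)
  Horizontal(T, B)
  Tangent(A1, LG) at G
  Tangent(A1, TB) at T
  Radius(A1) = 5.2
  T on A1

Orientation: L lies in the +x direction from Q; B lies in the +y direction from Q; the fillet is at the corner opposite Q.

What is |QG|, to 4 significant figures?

47.46

Q is at the origin; QL is horizontal with |QL| = 39.9 and L on the +x side, so L = (39.90, 0.000). Q and B share the same x with |QB| = 30.9 and B on the +y side, so B = (0.000, 30.90). The virtual corner opposite Q is at (39.90, 30.90). The tangent condition forces RG to be normal to LG and tangency of A1 to TB means the radius RT is perpendicular to TB, with radius 5.2, so the center R sits 5.2 in from both sides at R = (34.70, 25.70). That places the tangent points at G = (39.90, 25.70) on LG and T = (34.70, 30.90) on TB. Then |QG| = |G − Q| = 47.46.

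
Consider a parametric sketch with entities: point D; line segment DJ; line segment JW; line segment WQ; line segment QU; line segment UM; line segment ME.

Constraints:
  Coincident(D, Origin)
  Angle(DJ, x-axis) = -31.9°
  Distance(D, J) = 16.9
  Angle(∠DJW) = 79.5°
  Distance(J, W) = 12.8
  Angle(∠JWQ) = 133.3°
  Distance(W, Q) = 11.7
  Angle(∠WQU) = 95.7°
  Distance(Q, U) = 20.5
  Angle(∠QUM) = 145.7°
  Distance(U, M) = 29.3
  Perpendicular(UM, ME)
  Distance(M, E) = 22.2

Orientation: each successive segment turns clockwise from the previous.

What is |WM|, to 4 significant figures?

46.12

D is at the origin; DJ runs at -31.9° with length 16.9, so J = (14.35, -8.931). ∠DJW = 79.5° gives JW at -132.4° from the x-axis; with |JW| = 12.8, W = (5.717, -18.38). ∠JWQ = 133.3° gives WQ at -179.1° from the x-axis; with |WQ| = 11.7, Q = (-5.982, -18.57). ∠WQU = 95.7° gives QU at 96.60° from the x-axis; with |QU| = 20.5, U = (-8.338, 1.798). ∠QUM = 145.7° gives UM at 62.30° from the x-axis; with |UM| = 29.3, M = (5.282, 27.74). Then |WM| = |M − W| = 46.12.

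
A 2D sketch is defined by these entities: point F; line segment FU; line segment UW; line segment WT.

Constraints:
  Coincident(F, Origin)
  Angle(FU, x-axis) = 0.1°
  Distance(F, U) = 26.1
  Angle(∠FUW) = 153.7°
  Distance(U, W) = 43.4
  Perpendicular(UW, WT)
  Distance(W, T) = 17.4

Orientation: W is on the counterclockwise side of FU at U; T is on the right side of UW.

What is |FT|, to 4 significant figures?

72.81

∠FUW = 153.7°, so UW runs at 0.1° + (180° − 153.7°) = 26.40° from the x-axis; with |UW| = 43.4, W = U + 43.4·(cos 26.40°, sin 26.40°) = (64.97, 19.34). The perpendicularity gives WT at right angles to UW; with |WT| = 17.4 on the right of UW, T = W + 17.4·(0.4446, -0.8957) = (72.71, 3.757). Then |FT| = |T − F| = 72.81.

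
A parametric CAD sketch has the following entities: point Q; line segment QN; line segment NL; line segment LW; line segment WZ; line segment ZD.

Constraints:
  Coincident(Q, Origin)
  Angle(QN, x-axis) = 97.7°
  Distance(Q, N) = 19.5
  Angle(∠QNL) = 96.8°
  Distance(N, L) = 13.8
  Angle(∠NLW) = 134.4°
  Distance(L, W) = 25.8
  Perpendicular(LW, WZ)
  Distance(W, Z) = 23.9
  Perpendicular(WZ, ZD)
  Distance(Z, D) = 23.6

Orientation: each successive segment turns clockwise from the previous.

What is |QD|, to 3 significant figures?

1.21

Q is at the origin; QN runs at 97.7° with length 19.5, so N = (-2.61, 19.3). ∠QNL = 96.8° gives NL at 14.5° from the x-axis; with |NL| = 13.8, L = (10.7, 22.8). ∠NLW = 134.4° gives LW at -31.1° from the x-axis; with |LW| = 25.8, W = (32.8, 9.45). LW ⟂ WZ, so WZ runs at -121°; with |WZ| = 23.9, Z = (20.5, -11.0). WZ is perpendicular to ZD, so ZD runs at 149°; with |ZD| = 23.6, D = (0.286, 1.18). Then |QD| = |D − Q| = 1.21.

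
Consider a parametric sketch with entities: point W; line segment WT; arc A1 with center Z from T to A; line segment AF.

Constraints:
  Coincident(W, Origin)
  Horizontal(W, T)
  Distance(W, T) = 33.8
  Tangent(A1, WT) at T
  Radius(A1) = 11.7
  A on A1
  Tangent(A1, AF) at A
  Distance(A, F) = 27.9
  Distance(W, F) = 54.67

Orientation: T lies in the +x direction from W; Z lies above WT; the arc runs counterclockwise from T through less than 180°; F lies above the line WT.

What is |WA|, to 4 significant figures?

47.47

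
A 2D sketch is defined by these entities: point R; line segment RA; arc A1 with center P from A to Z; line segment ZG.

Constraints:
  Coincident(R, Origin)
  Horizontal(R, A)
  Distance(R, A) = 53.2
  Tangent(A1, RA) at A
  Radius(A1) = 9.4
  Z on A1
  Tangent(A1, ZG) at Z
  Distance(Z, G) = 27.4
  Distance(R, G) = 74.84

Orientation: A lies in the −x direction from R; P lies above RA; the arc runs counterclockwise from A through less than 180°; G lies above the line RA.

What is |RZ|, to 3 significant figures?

49.2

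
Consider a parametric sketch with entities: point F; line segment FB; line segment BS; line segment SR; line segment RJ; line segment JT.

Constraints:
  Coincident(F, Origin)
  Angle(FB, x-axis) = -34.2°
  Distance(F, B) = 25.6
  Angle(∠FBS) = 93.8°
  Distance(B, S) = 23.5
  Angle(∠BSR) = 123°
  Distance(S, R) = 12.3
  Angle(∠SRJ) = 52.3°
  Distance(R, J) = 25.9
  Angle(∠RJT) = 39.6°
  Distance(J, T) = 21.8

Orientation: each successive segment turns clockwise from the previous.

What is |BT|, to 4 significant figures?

22.67

F is at the origin; FB runs at -34.2° with length 25.6, so B = (21.17, -14.39). ∠FBS = 93.8° gives BS at -120.4° from the x-axis; with |BS| = 23.5, S = (9.281, -34.66). ∠BSR = 123.0° gives SR at -177.4° from the x-axis; with |SR| = 12.3, R = (-3.006, -35.22). ∠SRJ = 52.3° gives RJ at 54.90° from the x-axis; with |RJ| = 25.9, J = (11.89, -14.03). ∠RJT = 39.6° gives JT at -85.50° from the x-axis; with |JT| = 21.8, T = (13.60, -35.76). Then |BT| = |T − B| = 22.67.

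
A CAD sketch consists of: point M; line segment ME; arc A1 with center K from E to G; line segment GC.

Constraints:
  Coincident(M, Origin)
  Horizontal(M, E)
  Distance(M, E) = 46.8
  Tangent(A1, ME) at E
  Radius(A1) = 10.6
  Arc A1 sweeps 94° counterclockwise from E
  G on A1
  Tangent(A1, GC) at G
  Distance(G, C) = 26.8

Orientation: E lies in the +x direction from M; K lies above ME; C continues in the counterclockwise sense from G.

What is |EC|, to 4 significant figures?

39.06

On A1, E sits at bearing -90° from K; a 94° counterclockwise sweep puts G at bearing 4°, so G = K + 10.6·(cos 4°, sin 4°) = (57.37, 11.34). Since A1 is tangent to GC there, KG ⟂ GC, so GC runs along (−sin 4°, cos 4°); with |GC| = 26.8, C = (55.50, 38.07). Then |EC| = |C − E| = 39.06.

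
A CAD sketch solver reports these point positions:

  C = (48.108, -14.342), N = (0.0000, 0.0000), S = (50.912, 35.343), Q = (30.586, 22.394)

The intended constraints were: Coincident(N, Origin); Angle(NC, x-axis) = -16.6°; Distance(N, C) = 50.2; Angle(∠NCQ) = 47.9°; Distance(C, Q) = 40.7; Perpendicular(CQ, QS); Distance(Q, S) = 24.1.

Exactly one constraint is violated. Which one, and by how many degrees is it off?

Perpendicular(CQ, QS) — off by 7.00°.

N = (0.00, 0.00) ✓; NC at -16.60° ✓; |NC| = 50.20 ✓; ∠NCQ = 47.90° ✓; |CQ| = 40.70 ✓; ∠(CQ, QS) = 83.00° ✗; |QS| = 24.10 ✓.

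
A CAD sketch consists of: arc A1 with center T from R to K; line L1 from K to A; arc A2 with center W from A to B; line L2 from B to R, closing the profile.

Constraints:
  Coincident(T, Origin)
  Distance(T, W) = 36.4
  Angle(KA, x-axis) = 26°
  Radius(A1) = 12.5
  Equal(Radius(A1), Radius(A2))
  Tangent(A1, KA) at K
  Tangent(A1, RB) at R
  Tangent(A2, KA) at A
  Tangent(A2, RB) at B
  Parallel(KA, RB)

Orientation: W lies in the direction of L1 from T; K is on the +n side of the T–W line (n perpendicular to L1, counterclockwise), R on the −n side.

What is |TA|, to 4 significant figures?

38.49

The slot axis is L1's direction at 26.0°, so u = (cos 26.0°, sin 26.0°) = (0.8988, 0.4384) and n = (−sin 26.0°, cos 26.0°) = (-0.4384, 0.8988). T is at the origin and W lies 36.4 along u from T, so W = 36.4·u = (32.72, 15.96). Tangency of A1 to both parallel lines with radius 12.5 puts K and R at T ± 12.5·n: K = (-5.480, 11.23), R = (5.480, -11.23). Equal radii place A and B the same way about W: A = W + 12.5·n = (27.24, 27.19), B = W − 12.5·n = (38.20, 4.722). Then |TA| = |A − T| = 38.49.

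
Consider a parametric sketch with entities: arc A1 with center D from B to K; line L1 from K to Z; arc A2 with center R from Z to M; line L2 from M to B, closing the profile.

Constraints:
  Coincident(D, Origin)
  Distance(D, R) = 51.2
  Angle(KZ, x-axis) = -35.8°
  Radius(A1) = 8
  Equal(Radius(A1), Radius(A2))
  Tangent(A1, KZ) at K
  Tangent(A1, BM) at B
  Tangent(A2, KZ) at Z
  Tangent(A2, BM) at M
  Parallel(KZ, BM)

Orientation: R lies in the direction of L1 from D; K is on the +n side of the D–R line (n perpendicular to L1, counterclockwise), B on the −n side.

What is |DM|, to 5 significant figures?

51.821

The slot axis is L1's direction at -35.8°, so u = (cos -35.8°, sin -35.8°) = (0.81106, -0.58496) and n = (−sin -35.8°, cos -35.8°) = (0.58496, 0.81106). D is at the origin and R lies 51.2 along u from D, so R = 51.2·u = (41.526, -29.950). Tangency of A1 to both parallel lines with radius 8.0 puts K and B at D ± 8.0·n: K = (4.6797, 6.4885), B = (-4.6797, -6.4885). Equal radii place Z and M the same way about R: Z = R + 8.0·n = (46.206, -23.461), M = R − 8.0·n = (36.847, -36.438). Then |DM| = |M − D| = 51.821.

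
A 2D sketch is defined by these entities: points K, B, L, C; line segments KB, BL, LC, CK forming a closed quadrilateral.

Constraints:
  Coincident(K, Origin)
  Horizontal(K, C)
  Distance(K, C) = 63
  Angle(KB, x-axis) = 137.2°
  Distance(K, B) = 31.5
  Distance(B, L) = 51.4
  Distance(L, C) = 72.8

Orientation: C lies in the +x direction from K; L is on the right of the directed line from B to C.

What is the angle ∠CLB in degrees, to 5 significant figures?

89.477°

Checks: |BL| = 51.40 ✓; |LC| = 72.80 ✓.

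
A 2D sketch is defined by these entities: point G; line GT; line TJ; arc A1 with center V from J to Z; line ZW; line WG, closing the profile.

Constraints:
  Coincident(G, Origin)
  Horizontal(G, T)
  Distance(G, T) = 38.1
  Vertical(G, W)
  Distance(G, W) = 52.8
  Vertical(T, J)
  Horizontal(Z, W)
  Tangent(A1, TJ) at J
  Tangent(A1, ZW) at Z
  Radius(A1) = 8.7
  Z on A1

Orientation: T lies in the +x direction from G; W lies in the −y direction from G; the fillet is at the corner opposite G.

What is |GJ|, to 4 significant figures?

58.28

G is at the origin; GT is horizontal with |GT| = 38.1 and T on the +x side, so T = (38.10, 0.000). G and W share the same x with |GW| = 52.8 and W on the −y side, so W = (0.000, -52.80). The virtual corner opposite G is at (38.10, -52.80). A1 meets TJ tangentially, so VJ is at right angles to TJ and the tangent condition forces VZ to be normal to ZW, with radius 8.7, so the center V sits 8.7 in from both sides at V = (29.40, -44.10). That places the tangent points at J = (38.10, -44.10) on TJ and Z = (29.40, -52.80) on ZW. Then |GJ| = |J − G| = 58.28.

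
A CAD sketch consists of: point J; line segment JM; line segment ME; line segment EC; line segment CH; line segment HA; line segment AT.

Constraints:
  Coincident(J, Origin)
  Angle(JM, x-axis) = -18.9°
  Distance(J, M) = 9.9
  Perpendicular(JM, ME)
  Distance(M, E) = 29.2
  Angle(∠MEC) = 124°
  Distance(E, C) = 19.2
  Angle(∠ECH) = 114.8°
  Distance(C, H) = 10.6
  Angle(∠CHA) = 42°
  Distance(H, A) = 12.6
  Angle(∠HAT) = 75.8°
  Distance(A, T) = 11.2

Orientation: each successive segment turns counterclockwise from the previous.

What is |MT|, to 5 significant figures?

45.255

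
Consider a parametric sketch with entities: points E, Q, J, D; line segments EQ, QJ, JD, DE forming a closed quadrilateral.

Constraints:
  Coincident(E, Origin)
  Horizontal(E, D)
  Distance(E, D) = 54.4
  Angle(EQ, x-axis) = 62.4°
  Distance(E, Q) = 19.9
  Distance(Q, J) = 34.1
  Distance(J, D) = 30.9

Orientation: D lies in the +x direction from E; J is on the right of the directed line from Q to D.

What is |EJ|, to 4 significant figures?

28.63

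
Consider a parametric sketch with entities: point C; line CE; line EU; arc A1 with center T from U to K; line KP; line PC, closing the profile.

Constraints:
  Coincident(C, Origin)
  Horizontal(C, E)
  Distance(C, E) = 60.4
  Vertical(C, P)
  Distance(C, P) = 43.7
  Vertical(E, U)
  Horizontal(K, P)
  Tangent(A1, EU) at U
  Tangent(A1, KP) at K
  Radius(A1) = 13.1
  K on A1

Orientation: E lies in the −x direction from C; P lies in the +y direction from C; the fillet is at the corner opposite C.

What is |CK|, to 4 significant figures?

64.40

C is at the origin; C and E share the same y with |CE| = 60.4 and E on the −x side, so E = (-60.40, 0.000). CP is vertical with |CP| = 43.7 and P on the +y side, so P = (0.000, 43.70). The virtual corner opposite C is at (-60.40, 43.70). The tangent condition forces TU to be normal to EU and since A1 is tangent to KP there, TK ⟂ KP, with radius 13.1, so the center T sits 13.1 in from both sides at T = (-47.30, 30.60). That places the tangent points at U = (-60.40, 30.60) on EU and K = (-47.30, 43.70) on KP. Then |CK| = |K − C| = 64.40.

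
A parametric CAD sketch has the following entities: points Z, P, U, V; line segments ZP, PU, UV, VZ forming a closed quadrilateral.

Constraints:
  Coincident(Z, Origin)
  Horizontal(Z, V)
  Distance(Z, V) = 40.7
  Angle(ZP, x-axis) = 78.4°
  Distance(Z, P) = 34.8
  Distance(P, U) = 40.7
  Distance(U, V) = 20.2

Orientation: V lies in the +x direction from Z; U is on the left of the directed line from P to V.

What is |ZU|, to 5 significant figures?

49.202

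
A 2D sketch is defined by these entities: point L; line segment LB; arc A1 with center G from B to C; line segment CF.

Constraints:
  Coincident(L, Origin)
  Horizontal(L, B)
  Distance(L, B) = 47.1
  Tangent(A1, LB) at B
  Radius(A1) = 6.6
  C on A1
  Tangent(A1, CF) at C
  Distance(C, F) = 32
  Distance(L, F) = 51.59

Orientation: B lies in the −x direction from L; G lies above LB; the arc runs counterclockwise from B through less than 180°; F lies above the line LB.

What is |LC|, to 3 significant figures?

41.0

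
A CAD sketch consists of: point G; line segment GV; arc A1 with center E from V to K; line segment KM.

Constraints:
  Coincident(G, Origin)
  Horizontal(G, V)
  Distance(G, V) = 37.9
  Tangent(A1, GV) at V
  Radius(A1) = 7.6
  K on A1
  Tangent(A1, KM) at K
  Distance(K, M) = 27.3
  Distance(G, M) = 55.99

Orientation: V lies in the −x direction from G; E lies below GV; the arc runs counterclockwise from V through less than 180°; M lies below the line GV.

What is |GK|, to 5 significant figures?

46.208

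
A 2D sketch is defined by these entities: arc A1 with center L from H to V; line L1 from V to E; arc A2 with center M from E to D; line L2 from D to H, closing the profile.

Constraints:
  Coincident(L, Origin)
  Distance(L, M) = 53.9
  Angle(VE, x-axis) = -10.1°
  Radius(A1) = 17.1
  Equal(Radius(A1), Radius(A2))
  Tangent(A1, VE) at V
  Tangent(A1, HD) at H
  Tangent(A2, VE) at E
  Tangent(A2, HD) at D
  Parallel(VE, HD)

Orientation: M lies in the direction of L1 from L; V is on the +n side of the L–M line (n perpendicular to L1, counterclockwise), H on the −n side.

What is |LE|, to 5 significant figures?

56.548

The slot axis is L1's direction at -10.1°, so u = (cos -10.1°, sin -10.1°) = (0.98450, -0.17537) and n = (−sin -10.1°, cos -10.1°) = (0.17537, 0.98450). L is at the origin and M lies 53.9 along u from L, so M = 53.9·u = (53.065, -9.4523). Tangency of A1 to both parallel lines with radius 17.1 puts V and H at L ± 17.1·n: V = (2.9988, 16.835), H = (-2.9988, -16.835). Equal radii place E and D the same way about M: E = M + 17.1·n = (56.063, 7.3827), D = M − 17.1·n = (50.066, -26.287). Then |LE| = |E − L| = 56.548.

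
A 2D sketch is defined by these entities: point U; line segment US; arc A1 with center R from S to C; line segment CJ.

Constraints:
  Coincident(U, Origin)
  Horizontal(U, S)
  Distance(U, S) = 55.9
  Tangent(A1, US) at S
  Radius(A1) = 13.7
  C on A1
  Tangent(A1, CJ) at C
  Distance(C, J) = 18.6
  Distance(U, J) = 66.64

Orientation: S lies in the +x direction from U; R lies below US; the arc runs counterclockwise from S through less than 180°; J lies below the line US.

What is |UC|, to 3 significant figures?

49.7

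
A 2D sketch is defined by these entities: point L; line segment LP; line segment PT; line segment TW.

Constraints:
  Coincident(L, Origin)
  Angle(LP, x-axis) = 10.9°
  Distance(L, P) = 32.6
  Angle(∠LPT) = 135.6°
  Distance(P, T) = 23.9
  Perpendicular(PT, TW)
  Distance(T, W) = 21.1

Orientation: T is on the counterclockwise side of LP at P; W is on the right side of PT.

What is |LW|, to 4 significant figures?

64.46

L is at the origin; LP runs at 10.9° with length 32.6, so P = 32.6·(cos 10.9°, sin 10.9°) = (32.01, 6.165). ∠LPT = 135.6°, so PT runs at 10.9° + (180° − 135.6°) = 55.30° from the x-axis; with |PT| = 23.9, T = P + 23.9·(cos 55.30°, sin 55.30°) = (45.62, 25.81). PT ⟂ TW; with |TW| = 21.1 on the right of PT, W = T + 21.1·(0.8221, -0.5693) = (62.96, 13.80). Then |LW| = |W − L| = 64.46.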